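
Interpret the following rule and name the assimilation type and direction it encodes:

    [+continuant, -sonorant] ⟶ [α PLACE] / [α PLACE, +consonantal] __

progressive place assimilation

The rule copies the place features (abbreviated [PLACE]) from the environment onto the target, so the assimilating feature is place.
Since the environment is written before the underscore, the trigger precedes the target; the direction is progressive.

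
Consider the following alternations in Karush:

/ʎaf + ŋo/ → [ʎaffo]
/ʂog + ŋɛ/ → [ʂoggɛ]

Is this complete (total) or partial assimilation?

total assimilation

Comparing underlying and surface forms, /ŋ/ → [f] is the alternation; the neighbouring /f/ is constant.
The output [f] is identical to the trigger /f/ — every feature (place, manner, voicing) has been copied — so this is total assimilation.
The other form behaves the same way: /ŋ/ → [g] after /g/ — in each case the output is a copy of the preceding consonant.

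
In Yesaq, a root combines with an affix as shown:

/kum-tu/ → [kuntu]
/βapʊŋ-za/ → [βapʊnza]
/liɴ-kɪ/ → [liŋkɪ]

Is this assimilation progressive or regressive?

Underlying /m/ is realised as [n] next to /t/; /t/ itself does not change.
/m/ is bilabial while /t/ is alveolar; the output [n] is alveolar, matching the trigger — so the feature that spreads is place.
The other alternating forms pattern the same way: /ŋ/ → [n] before /z/ (velar → alveolar, matching alveolar); /ɴ/ → [ŋ] before /k/ (uvular → velar, matching velar) — only place changes, and always toward the following segment.
The trigger is the following segment, so the direction is regressive (anticipatory).

regressive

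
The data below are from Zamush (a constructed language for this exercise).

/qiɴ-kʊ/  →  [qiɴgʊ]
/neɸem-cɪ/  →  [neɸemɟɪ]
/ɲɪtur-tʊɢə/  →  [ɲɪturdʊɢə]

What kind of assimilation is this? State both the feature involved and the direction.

The segment that alternates is /k/, which surfaces as [g] when adjacent to /ɴ/.
/k/ is voiceless while /ɴ/ is voiced; the output [g] is voiced, matching the trigger — so the feature that spreads is voicing.
Place and manner are unchanged, so the assimilation is partial, not total.
The same holds elsewhere in the data: /c/ → [ɟ] after /m/ (voiceless → voiced, matching voiced); /t/ → [d] after /r/ (voiceless → voiced, matching voiced) — only voicing changes, and always toward the preceding segment.
The trigger is the preceding segment, so the direction is progressive (perseverative).

progressive voicing assimilation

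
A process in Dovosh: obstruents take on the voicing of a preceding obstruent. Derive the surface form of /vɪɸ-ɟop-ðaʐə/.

The rule targets /ɟ/ (voiced palatal stop), which sits after the trigger /ɸ/ (voiceless).
A voiceless palatal stop is [c], so the surface segment is [c].
The same rule applies at the second boundary: /ð/ → [θ] next to /p/.

[vɪɸcopθaʐə]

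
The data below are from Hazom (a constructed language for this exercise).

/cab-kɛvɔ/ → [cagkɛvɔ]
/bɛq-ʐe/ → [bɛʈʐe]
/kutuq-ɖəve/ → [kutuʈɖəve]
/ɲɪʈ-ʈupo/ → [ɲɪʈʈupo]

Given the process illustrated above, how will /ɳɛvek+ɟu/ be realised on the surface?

[ɳɛvecɟu]

The data show regressive place assimilation: /b/ → [g] before /k/; /q/ → [ʈ] before /ʐ/; /q/ → [ʈ] before /ɖ/. In each pair only place changes, matching the following consonant, while manner and voice stay constant.
Nothing changes in [ɲɪʈʈupo]: there the adjacent consonants already agree in place (/ʈ/ and /ʈ/ are both retroflex), so this form is consistent with the same rule.
/k/ is a voiceless velar stop. The following trigger /ɟ/ is palatal, so /k/ must become palatal as well.
Changing only its place to palatal gives [c] — the voiceless palatal stop.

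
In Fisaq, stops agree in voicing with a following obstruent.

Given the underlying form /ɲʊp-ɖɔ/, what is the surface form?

[ɲʊbɖɔ]

/p/ is a voiceless bilabial stop. The following trigger /ɖ/ is voiced, so /p/ must become voiced as well.
The voiced bilabial stop is [b], so /p/ → [b].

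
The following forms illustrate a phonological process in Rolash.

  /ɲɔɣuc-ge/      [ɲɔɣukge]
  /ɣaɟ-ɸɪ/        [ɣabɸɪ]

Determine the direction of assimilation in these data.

The segment that alternates is /c/, which surfaces as [k] when adjacent to /g/.
The change palatal → velar matches the place of the following /g/, identifying this as place assimilation.
The same holds elsewhere in the data: /ɟ/ → [b] before /ɸ/ (palatal → bilabial, matching bilabial) — only place changes, and always toward the following segment.
Since the segment that changes precedes the conditioning segment, the assimilation is regressive.

regressive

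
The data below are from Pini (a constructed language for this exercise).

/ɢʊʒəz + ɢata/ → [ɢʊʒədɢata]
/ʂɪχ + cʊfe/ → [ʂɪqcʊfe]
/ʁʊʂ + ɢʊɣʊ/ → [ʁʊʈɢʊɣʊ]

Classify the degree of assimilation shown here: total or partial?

Comparing underlying and surface forms, /z/ → [d] is the alternation; the neighbouring /ɢ/ is constant.
The change fricative → stop matches the manner of the following /ɢ/, identifying this as manner assimilation.
Place and voice are unchanged, so the assimilation is partial, not total.
Checking the remaining alternations: /χ/ → [q] before /c/ (fricative → stop, matching a stop); /ʂ/ → [ʈ] before /ɢ/ (fricative → stop, matching a stop) — only manner changes, and always toward the following segment.

partial assimilation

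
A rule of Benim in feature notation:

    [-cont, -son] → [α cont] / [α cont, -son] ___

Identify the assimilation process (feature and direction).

progressive manner assimilation

The rule copies [cont] (continuancy) from the environment onto the target stops; since [±cont] encodes the stop/fricative manner contrast, the assimilating dimension is manner.
The conditioning segment sits to the left of the focus bar, meaning the trigger precedes the segment that changes — progressive assimilation.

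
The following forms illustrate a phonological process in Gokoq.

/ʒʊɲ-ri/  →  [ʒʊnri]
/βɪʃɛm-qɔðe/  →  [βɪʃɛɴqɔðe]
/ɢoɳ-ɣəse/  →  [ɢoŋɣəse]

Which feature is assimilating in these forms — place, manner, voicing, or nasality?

place

Comparing underlying and surface forms, /ɲ/ → [n] is the alternation; the neighbouring /r/ is constant.
The change palatal → alveolar matches the place of the following /r/, identifying this as place assimilation.
Checking the remaining alternations: /m/ → [ɴ] before /q/ (bilabial → uvular, matching uvular); /ɳ/ → [ŋ] before /ɣ/ (retroflex → velar, matching velar) — only place changes, and always toward the following segment.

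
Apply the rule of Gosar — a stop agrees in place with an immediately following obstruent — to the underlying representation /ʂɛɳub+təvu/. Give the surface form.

The rule targets /b/ (voiced bilabial stop), which sits before the trigger /t/ (alveolar).
A voiced alveolar stop is [d], so the surface segment is [d].

[ʂɛɳudtəvu]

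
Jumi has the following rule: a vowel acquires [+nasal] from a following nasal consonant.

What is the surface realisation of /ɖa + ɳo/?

The vowel /a/ is adjacent to the following nasal /ɳ/, so it acquires [+nasal] and surfaces as [ã].

[ɖãɳo]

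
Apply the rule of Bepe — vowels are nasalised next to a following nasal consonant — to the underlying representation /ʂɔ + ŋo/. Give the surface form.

/ɔ/ sits next to the nasal /ŋ/ and is therefore nasalised to [ɔ̃].

[ʂɔ̃ŋo]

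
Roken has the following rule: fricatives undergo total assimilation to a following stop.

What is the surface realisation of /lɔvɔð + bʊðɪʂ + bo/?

/ð/ is the segment targeted by the rule; it sits immediately before /b/, so it assimilates completely and surfaces as [b].
The same rule applies at the second boundary: /ʂ/ → [b] next to /b/.

[lɔvɔbbʊðɪbbo]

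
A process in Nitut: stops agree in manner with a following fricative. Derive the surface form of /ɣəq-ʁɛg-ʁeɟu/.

The rule targets /q/ (voiceless uvular stop), which sits before the trigger /ʁ/ (fricative).
Changing only its manner to fricative gives [χ] — the voiceless uvular fricative.
At the second juncture, /g/ likewise becomes [ɣ] adjacent to /ʁ/.

[ɣəχʁɛɣʁeɟu]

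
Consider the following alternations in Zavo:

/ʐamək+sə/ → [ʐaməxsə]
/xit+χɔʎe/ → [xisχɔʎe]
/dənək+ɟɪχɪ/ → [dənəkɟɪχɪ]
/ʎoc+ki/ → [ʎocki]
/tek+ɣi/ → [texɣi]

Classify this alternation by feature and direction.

regressive manner assimilation

The segment that alternates is /k/, which surfaces as [x] when adjacent to /s/.
The change stop → fricative matches the manner of the following /s/, identifying this as manner assimilation.
Place and voice are unchanged, so the assimilation is partial, not total.
Checking the remaining alternations: /t/ → [s] before /χ/ (stop → fricative, matching a fricative); /k/ → [x] before /ɣ/ (stop → fricative, matching a fricative) — only manner changes, and always toward the following segment.
Nothing changes in [dənəkɟɪχɪ], [ʎocki]: there the adjacent consonants already agree in manner (/k/ and /ɟ/ are both stops; /c/ and /k/ are both stops), so these forms are consistent with the same rule.
The trigger is the following segment, so the direction is regressive (anticipatory).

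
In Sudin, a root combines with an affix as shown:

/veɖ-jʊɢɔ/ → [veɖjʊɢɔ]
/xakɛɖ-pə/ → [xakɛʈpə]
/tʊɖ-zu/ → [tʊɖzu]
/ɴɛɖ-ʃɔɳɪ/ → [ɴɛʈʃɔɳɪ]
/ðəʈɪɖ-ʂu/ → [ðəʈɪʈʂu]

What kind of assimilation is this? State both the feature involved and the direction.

The segment that alternates is /ɖ/, which surfaces as [ʈ] when adjacent to /p/.
The change voiced → voiceless matches the voicing of the following /p/, identifying this as voicing assimilation.
Place and manner are unchanged, so the assimilation is partial, not total.
Checking the remaining alternations: /ɖ/ → [ʈ] before /ʃ/ (voiced → voiceless, matching voiceless); /ɖ/ → [ʈ] before /ʂ/ (voiced → voiceless, matching voiceless) — only voicing changes, and always toward the following segment.
No alternation appears in [veɖjʊɢɔ], [tʊɖzu]: there the adjacent consonants already agree in voicing (/ɖ/ and /j/ are both voiced; /ɖ/ and /z/ are both voiced), so these forms are consistent with the same rule.
Since the segment that changes precedes the conditioning segment, the assimilation is regressive.

regressive voicing assimilation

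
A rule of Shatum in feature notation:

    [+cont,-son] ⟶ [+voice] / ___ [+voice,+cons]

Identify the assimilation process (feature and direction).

The structural change is [+voice], and the conditioning segment [+voice,+cons] (a voiced consonant) is itself voiced, so the target comes to share the voicing of its neighbour — voicing assimilation.
Since the environment is written after the underscore, the trigger follows the target; the direction is regressive.

regressive voicing assimilation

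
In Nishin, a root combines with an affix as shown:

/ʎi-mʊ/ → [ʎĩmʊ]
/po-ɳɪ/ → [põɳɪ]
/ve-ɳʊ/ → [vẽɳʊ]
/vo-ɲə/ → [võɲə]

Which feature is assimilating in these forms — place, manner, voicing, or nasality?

nasality

The vowel /i/ surfaces as nasalised [ĩ] next to the following nasal /m/ — it has acquired the [+nasal] feature of its neighbour.
Likewise in the remaining data: /o/ → [õ] before /ɳ/; /e/ → [ẽ] before /ɳ/; /o/ → [õ] before /ɲ/ — each time a vowel is nasalised next to a following nasal.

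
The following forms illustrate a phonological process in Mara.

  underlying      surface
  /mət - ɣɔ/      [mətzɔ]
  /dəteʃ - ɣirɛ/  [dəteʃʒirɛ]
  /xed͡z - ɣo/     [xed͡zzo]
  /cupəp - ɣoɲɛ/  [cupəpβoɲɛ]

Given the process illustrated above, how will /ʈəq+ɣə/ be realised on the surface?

[ʈəqʁə]

The data show progressive place assimilation: /ɣ/ → [z] after /t/; /ɣ/ → [ʒ] after /ʃ/; /ɣ/ → [z] after /d͡z/; /ɣ/ → [β] after /p/. In each pair only place changes, matching the preceding consonant, while manner and voice stay constant.
/ɣ/ is a voiced velar fricative. The preceding trigger /q/ is uvular, so /ɣ/ must become uvular as well.
A voiced uvular fricative is [ʁ], so the surface segment is [ʁ].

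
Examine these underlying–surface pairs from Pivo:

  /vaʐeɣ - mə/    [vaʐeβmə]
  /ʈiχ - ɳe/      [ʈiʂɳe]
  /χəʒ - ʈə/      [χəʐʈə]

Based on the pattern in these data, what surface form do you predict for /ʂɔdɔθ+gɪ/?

[ʂɔdɔxgɪ]

The data show regressive place assimilation: /ɣ/ → [β] before /m/; /χ/ → [ʂ] before /ɳ/; /ʒ/ → [ʐ] before /ʈ/. In each pair only place changes, matching the following consonant, while manner and voice stay constant.
/θ/ is a voiceless dental fricative. The following trigger /g/ is velar, so /θ/ must become velar as well.
The voiceless velar fricative is [x], so /θ/ → [x].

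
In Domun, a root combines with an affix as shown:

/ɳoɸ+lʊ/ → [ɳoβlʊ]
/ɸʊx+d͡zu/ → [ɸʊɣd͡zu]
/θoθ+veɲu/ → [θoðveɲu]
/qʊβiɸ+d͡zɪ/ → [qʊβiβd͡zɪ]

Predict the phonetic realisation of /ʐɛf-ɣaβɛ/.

The data show regressive voicing assimilation: /ɸ/ → [β] before /l/; /x/ → [ɣ] before /d͡z/; /θ/ → [ð] before /v/; /ɸ/ → [β] before /d͡z/. In each pair only voicing changes, matching the following consonant, while place and manner stay constant.
/f/ is a voiceless labiodental fricative. The following trigger /ɣ/ is voiced, so /f/ must become voiced as well.
The voiced labiodental fricative is [v], so /f/ → [v].

[ʐɛvɣaβɛ]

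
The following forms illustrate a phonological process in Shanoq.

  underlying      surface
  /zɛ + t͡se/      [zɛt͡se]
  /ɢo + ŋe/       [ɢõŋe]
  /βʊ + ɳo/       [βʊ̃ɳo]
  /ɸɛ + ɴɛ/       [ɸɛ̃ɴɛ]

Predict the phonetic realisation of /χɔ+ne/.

[χɔ̃ne]

The data show regressive nasality assimilation (vowel nasalisation): /o/ → [õ] before /ŋ/; /ʊ/ → [ʊ̃] before /ɳ/; /ɛ/ → [ɛ̃] before /ɴ/ — a vowel is nasalised by an immediately following nasal consonant.
No change occurs in [zɛt͡se] because the vowel at the boundary is adjacent to an oral consonant, not a nasal (/ɛ/ next to /t͡s/).
The vowel /ɔ/ is adjacent to the following nasal /n/, so it acquires [+nasal] and surfaces as [ɔ̃].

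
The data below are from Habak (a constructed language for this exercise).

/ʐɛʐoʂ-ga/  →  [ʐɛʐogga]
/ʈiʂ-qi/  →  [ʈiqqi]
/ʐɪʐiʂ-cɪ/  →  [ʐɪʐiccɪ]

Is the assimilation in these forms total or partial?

Comparing underlying and surface forms, /ʂ/ → [g] is the alternation; the neighbouring /g/ is constant.
The output [g] is identical to the trigger /g/ — every feature (place, manner, voicing) has been copied — so this is total assimilation.
The other forms behave the same way: /ʂ/ → [q] before /q/; /ʂ/ → [c] before /c/ — in each case the output is a copy of the following consonant.

total assimilation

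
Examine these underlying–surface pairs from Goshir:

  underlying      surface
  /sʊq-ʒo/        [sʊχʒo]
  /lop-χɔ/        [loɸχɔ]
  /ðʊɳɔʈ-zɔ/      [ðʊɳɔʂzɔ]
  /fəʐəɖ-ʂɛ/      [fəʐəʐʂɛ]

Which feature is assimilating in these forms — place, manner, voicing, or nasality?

Underlying /q/ is realised as [χ] next to /ʒ/; /ʒ/ itself does not change.
The change stop → fricative matches the manner of the following /ʒ/, identifying this as manner assimilation.
Checking the remaining alternations: /p/ → [ɸ] before /χ/ (stop → fricative, matching a fricative); /ʈ/ → [ʂ] before /z/ (stop → fricative, matching a fricative); /ɖ/ → [ʐ] before /ʂ/ (stop → fricative, matching a fricative) — only manner changes, and always toward the following segment.

manner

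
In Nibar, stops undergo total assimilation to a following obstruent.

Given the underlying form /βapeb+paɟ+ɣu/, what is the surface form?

[βapeppaɣɣu]

/b/ is the segment targeted by the rule; it sits immediately before /p/, so it assimilates completely and surfaces as [p].
At the second juncture, /ɟ/ likewise becomes [ɣ] adjacent to /ɣ/.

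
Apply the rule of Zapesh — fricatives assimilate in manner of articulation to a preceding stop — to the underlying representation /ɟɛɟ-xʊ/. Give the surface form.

/x/ is a voiceless velar fricative. The preceding trigger /ɟ/ is a stop, so /x/ must become a stop as well.
Changing only its manner to stop gives [k] — the voiceless velar stop.

[ɟɛɟkʊ]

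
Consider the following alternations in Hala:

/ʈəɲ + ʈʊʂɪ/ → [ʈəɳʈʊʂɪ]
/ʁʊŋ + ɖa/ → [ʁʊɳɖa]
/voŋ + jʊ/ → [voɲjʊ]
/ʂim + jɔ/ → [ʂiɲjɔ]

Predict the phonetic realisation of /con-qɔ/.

The data show regressive place assimilation: /ɲ/ → [ɳ] before /ʈ/; /ŋ/ → [ɳ] before /ɖ/; /ŋ/ → [ɲ] before /j/; /m/ → [ɲ] before /j/. In each pair only place changes, matching the following consonant, while manner and voice stay constant.
/n/ is a voiced alveolar nasal. The following trigger /q/ is uvular, so /n/ must become uvular as well.
A voiced uvular nasal is [ɴ], so the surface segment is [ɴ].

[coɴqɔ]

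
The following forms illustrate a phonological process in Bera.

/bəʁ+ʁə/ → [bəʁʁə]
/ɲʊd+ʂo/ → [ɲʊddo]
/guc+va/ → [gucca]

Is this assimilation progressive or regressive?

Comparing underlying and surface forms, /ʂ/ → [d] is the alternation; the neighbouring /d/ is constant.
The output [d] is identical to the trigger /d/ — every feature (place, manner, voicing) has been copied — so this is total assimilation.
The remaining alternation confirms this: /v/ → [c] after /c/ — in each case the output is a copy of the preceding consonant.
In [bəʁʁə] the two consonants at the boundary are already identical (/ʁ/ + /ʁ/), so the rule applies vacuously and nothing changes.
The trigger is the preceding segment, so the direction is progressive (perseverative).

progressive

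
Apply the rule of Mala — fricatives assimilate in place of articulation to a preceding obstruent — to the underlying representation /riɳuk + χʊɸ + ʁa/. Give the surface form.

[riɳukxʊɸβa]

/χ/ is a voiceless uvular fricative. The preceding trigger /k/ is velar, so /χ/ must become velar as well.
Changing only its place to velar gives [x] — the voiceless velar fricative.
At the second juncture, /ʁ/ likewise becomes [β] adjacent to /ɸ/.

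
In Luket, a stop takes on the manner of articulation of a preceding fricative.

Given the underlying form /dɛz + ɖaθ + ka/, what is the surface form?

[dɛzʐaθxa]

The rule targets /ɖ/ (voiced retroflex stop), which sits after the trigger /z/ (fricative).
The voiced retroflex fricative is [ʐ], so /ɖ/ → [ʐ].
The same rule applies at the second boundary: /k/ → [x] next to /θ/.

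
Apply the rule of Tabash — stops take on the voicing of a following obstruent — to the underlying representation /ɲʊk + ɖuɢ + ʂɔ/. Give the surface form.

[ɲʊgɖuqʂɔ]

/k/ is a voiceless velar stop. The following trigger /ɖ/ is voiced, so /k/ must become voiced as well.
Changing only its voicing to voiced gives [g] — the voiced velar stop.
The same rule applies at the second boundary: /ɢ/ → [q] next to /ʂ/.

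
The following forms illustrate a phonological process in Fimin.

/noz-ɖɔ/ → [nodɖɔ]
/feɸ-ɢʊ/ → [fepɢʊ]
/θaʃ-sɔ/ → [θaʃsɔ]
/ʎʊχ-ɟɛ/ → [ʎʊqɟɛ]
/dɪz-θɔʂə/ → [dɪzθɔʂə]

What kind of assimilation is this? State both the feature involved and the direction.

regressive manner assimilation

The segment that alternates is /z/, which surfaces as [d] when adjacent to /ɖ/.
/z/ is a fricative while /ɖ/ is a stop; the output [d] is a stop, matching the trigger — so the feature that spreads is manner.
Place and voice are unchanged, so the assimilation is partial, not total.
The other alternating forms pattern the same way: /ɸ/ → [p] before /ɢ/ (fricative → stop, matching a stop); /χ/ → [q] before /ɟ/ (fricative → stop, matching a stop) — only manner changes, and always toward the following segment.
No alternation appears in [θaʃsɔ], [dɪzθɔʂə]: there the adjacent consonants already agree in manner (/ʃ/ and /s/ are both fricatives; /z/ and /θ/ are both fricatives), so these forms are consistent with the same rule.
The trigger is the following segment, so the direction is regressive (anticipatory).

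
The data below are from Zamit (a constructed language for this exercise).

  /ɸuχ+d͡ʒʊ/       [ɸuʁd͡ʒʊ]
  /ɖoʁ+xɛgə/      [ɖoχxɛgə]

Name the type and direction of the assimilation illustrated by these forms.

The segment that alternates is /χ/, which surfaces as [ʁ] when adjacent to /d͡ʒ/.
/χ/ is voiceless while /d͡ʒ/ is voiced; the output [ʁ] is voiced, matching the trigger — so the feature that spreads is voicing.
Place and manner are unchanged, so the assimilation is partial, not total.
The same holds elsewhere in the data: /ʁ/ → [χ] before /x/ (voiced → voiceless, matching voiceless) — only voicing changes, and always toward the following segment.
Since the segment that changes precedes the conditioning segment, the assimilation is regressive.

regressive voicing assimilation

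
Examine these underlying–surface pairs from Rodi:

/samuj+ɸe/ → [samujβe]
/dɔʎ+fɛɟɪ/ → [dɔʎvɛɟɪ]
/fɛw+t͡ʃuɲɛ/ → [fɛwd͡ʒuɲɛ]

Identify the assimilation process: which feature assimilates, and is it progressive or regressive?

Comparing underlying and surface forms, /ɸ/ → [β] is the alternation; the neighbouring /j/ is constant.
/ɸ/ is voiceless while /j/ is voiced; the output [β] is voiced, matching the trigger — so the feature that spreads is voicing.
Place and manner are unchanged, so the assimilation is partial, not total.
Checking the remaining alternations: /f/ → [v] after /ʎ/ (voiceless → voiced, matching voiced); /t͡ʃ/ → [d͡ʒ] after /w/ (voiceless → voiced, matching voiced) — only voicing changes, and always toward the preceding segment.
The trigger is the preceding segment, so the direction is progressive (perseverative).

progressive voicing assimilation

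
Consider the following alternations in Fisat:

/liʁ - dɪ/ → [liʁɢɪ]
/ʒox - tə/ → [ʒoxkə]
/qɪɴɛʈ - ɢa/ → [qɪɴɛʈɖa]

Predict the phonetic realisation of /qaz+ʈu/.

The data show progressive place assimilation: /d/ → [ɢ] after /ʁ/; /t/ → [k] after /x/; /ɢ/ → [ɖ] after /ʈ/. In each pair only place changes, matching the preceding consonant, while manner and voice stay constant.
The rule targets /ʈ/ (voiceless retroflex stop), which sits after the trigger /z/ (alveolar).
The voiceless alveolar stop is [t], so /ʈ/ → [t].

[qaztu]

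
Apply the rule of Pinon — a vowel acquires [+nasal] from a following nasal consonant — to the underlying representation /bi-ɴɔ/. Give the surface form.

The vowel /i/ is adjacent to the following nasal /ɴ/, so it acquires [+nasal] and surfaces as [ĩ].

[bĩɴɔ]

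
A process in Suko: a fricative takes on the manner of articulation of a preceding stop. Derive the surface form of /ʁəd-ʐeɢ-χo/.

The rule targets /ʐ/ (voiced retroflex fricative), which sits after the trigger /d/ (stop).
A voiced retroflex stop is [ɖ], so the surface segment is [ɖ].
The same rule applies at the second boundary: /χ/ → [q] next to /ɢ/.

[ʁədɖeɢqo]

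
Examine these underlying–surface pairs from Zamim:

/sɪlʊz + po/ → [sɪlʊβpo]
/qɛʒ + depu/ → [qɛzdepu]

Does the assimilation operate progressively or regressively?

Comparing underlying and surface forms, /z/ → [β] is the alternation; the neighbouring /p/ is constant.
The change alveolar → bilabial matches the place of the following /p/, identifying this as place assimilation.
Checking the remaining alternation: /ʒ/ → [z] before /d/ (postalveolar → alveolar, matching alveolar) — only place changes, and always toward the following segment.
Since the segment that changes precedes the conditioning segment, the assimilation is regressive.

regressive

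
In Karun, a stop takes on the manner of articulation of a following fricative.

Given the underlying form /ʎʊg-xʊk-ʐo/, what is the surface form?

[ʎʊɣxʊxʐo]

The rule targets /g/ (voiced velar stop), which sits before the trigger /x/ (fricative).
A voiced velar fricative is [ɣ], so the surface segment is [ɣ].
The same rule applies at the second boundary: /k/ → [x] next to /ʐ/.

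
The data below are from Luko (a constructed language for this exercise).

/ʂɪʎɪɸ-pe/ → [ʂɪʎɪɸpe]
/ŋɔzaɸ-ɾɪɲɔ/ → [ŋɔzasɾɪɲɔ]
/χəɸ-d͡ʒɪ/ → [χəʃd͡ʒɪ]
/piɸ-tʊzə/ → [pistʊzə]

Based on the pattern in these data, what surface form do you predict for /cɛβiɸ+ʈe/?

[cɛβiʂʈe]

The data show regressive place assimilation: /ɸ/ → [s] before /ɾ/; /ɸ/ → [ʃ] before /d͡ʒ/; /ɸ/ → [s] before /t/. In each pair only place changes, matching the following consonant, while manner and voice stay constant.
Nothing changes in [ʂɪʎɪɸpe]: there the adjacent consonants already agree in place (/ɸ/ and /p/ are both bilabial), so this form is consistent with the same rule.
The rule targets /ɸ/ (voiceless bilabial fricative), which sits before the trigger /ʈ/ (retroflex).
Changing only its place to retroflex gives [ʂ] — the voiceless retroflex fricative.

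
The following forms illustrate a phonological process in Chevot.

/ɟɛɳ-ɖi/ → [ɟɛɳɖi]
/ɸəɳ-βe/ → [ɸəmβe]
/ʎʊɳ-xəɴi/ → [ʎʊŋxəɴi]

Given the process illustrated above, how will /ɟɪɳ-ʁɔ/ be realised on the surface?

[ɟɪɴʁɔ]

The data show regressive place assimilation: /ɳ/ → [m] before /β/; /ɳ/ → [ŋ] before /x/. In each pair only place changes, matching the following consonant, while manner and voice stay constant.
No alternation appears in [ɟɛɳɖi]: there the adjacent consonants already agree in place (/ɳ/ and /ɖ/ are both retroflex), so this form is consistent with the same rule.
The rule targets /ɳ/ (voiced retroflex nasal), which sits before the trigger /ʁ/ (uvular).
Changing only its place to uvular gives [ɴ] — the voiced uvular nasal.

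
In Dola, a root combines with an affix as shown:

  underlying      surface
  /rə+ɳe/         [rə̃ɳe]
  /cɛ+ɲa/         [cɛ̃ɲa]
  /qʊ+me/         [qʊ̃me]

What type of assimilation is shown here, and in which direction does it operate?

The vowel /ə/ surfaces as nasalised [ə̃] next to the following nasal /ɳ/ — it has acquired the [+nasal] feature of its neighbour.
The other forms show the same pattern: /ɛ/ → [ɛ̃] before /ɲ/; /ʊ/ → [ʊ̃] before /m/ — each time a vowel is nasalised next to a following nasal.
Because the conditioning nasal is to the right of the vowel that changes, the process is regressive (anticipatory).

regressive nasality assimilation (vowel nasalisation)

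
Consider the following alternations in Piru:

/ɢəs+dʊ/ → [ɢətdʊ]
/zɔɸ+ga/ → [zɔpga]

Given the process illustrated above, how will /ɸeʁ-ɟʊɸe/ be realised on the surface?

[ɸeɢɟʊɸe]

The data show regressive manner assimilation: /s/ → [t] before /d/; /ɸ/ → [p] before /g/. In each pair only manner changes, matching the following consonant, while place and voice stay constant.
The rule targets /ʁ/ (voiced uvular fricative), which sits before the trigger /ɟ/ (stop).
Changing only its manner to stop gives [ɢ] — the voiced uvular stop.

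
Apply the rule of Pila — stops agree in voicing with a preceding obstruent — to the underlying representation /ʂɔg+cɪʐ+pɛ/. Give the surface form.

The rule targets /c/ (voiceless palatal stop), which sits after the trigger /g/ (voiced).
Changing only its voicing to voiced gives [ɟ] — the voiced palatal stop.
The same rule applies at the second boundary: /p/ → [b] next to /ʐ/.

[ʂɔgɟɪʐbɛ]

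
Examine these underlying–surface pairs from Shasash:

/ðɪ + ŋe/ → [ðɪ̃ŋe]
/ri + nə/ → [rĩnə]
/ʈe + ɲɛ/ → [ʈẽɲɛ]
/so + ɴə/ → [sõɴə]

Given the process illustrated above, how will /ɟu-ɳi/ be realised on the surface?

[ɟũɳi]

The data show regressive nasality assimilation (vowel nasalisation): /ɪ/ → [ɪ̃] before /ŋ/; /i/ → [ĩ] before /n/; /e/ → [ẽ] before /ɲ/; /o/ → [õ] before /ɴ/ — a vowel is nasalised by an immediately following nasal consonant.
The vowel /u/ is adjacent to the following nasal /ɳ/, so it acquires [+nasal] and surfaces as [ũ].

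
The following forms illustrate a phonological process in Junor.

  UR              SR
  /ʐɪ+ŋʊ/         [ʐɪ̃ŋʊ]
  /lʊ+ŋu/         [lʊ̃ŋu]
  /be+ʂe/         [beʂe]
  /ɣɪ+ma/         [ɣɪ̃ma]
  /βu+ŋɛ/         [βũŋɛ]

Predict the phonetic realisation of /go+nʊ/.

[gõnʊ]

The data show regressive nasality assimilation (vowel nasalisation): /ɪ/ → [ɪ̃] before /ŋ/; /ʊ/ → [ʊ̃] before /ŋ/; /ɪ/ → [ɪ̃] before /m/; /u/ → [ũ] before /ŋ/ — a vowel is nasalised by an immediately following nasal consonant.
No change occurs in [beʂe] because the vowel at the boundary is adjacent to an oral consonant, not a nasal (/e/ next to /ʂ/).
The vowel /o/ is adjacent to the following nasal /n/, so it acquires [+nasal] and surfaces as [õ].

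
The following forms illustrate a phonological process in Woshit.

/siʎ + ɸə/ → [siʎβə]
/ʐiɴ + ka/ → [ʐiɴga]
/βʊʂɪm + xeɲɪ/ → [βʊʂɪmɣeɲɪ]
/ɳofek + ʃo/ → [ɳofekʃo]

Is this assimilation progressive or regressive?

progressive

Comparing underlying and surface forms, /ɸ/ → [β] is the alternation; the neighbouring /ʎ/ is constant.
/ɸ/ is voiceless while /ʎ/ is voiced; the output [β] is voiced, matching the trigger — so the feature that spreads is voicing.
The other alternating forms pattern the same way: /k/ → [g] after /ɴ/ (voiceless → voiced, matching voiced); /x/ → [ɣ] after /m/ (voiceless → voiced, matching voiced) — only voicing changes, and always toward the preceding segment.
Nothing changes in [ɳofekʃo]: there the adjacent consonants already agree in voicing (/ʃ/ and /k/ are both voiceless), so this form is consistent with the same rule.
The trigger is the preceding segment, so the direction is progressive (perseverative).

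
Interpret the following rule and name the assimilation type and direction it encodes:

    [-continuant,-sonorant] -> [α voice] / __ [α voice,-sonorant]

The rule copies [voice] from the environment onto the target, so the assimilating feature is voicing.
The conditioning segment sits to the right of the focus bar, meaning the trigger follows the segment that changes — regressive assimilation.

regressive voicing assimilation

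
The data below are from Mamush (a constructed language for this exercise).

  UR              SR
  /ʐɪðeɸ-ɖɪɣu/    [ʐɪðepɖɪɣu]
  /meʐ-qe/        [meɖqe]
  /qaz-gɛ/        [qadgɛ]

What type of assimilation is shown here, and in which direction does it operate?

Underlying /ɸ/ is realised as [p] next to /ɖ/; /ɖ/ itself does not change.
/ɸ/ is a fricative while /ɖ/ is a stop; the output [p] is a stop, matching the trigger — so the feature that spreads is manner.
Place and voice are unchanged, so the assimilation is partial, not total.
The other alternating forms pattern the same way: /ʐ/ → [ɖ] before /q/ (fricative → stop, matching a stop); /z/ → [d] before /g/ (fricative → stop, matching a stop) — only manner changes, and always toward the following segment.
The trigger is the following segment, so the direction is regressive (anticipatory).

regressive manner assimilation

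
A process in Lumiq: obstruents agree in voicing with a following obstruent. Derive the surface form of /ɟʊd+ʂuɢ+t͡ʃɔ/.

The rule targets /d/ (voiced alveolar stop), which sits before the trigger /ʂ/ (voiceless).
Changing only its voicing to voiceless gives [t] — the voiceless alveolar stop.
The same rule applies at the second boundary: /ɢ/ → [q] next to /t͡ʃ/.

[ɟʊtʂuqt͡ʃɔ]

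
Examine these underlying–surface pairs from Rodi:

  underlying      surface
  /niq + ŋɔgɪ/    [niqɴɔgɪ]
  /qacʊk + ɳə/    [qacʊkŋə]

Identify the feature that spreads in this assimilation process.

place

Underlying /ŋ/ is realised as [ɴ] next to /q/; /q/ itself does not change.
The change velar → uvular matches the place of the preceding /q/, identifying this as place assimilation.
The same holds elsewhere in the data: /ɳ/ → [ŋ] after /k/ (retroflex → velar, matching velar) — only place changes, and always toward the preceding segment.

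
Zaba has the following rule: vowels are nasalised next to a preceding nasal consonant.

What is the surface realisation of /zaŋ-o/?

[zaŋõ]

/o/ sits next to the nasal /ŋ/ and is therefore nasalised to [õ].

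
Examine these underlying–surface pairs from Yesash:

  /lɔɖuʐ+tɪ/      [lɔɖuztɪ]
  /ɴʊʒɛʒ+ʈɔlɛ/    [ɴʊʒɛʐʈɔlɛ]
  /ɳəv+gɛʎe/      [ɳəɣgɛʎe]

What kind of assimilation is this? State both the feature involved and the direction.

regressive place assimilation

Comparing underlying and surface forms, /ʐ/ → [z] is the alternation; the neighbouring /t/ is constant.
/ʐ/ is retroflex while /t/ is alveolar; the output [z] is alveolar, matching the trigger — so the feature that spreads is place.
Manner and voice are unchanged, so the assimilation is partial, not total.
The same holds elsewhere in the data: /ʒ/ → [ʐ] before /ʈ/ (postalveolar → retroflex, matching retroflex); /v/ → [ɣ] before /g/ (labiodental → velar, matching velar) — only place changes, and always toward the following segment.
Since the segment that changes precedes the conditioning segment, the assimilation is regressive.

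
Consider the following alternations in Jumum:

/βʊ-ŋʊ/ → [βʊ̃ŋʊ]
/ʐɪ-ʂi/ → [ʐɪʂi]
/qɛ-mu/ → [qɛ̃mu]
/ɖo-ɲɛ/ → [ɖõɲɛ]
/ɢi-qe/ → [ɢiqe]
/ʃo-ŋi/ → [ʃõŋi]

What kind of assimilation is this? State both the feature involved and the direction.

The vowel /ʊ/ surfaces as nasalised [ʊ̃] next to the following nasal /ŋ/ — it has acquired the [+nasal] feature of its neighbour.
The other forms show the same pattern: /ɛ/ → [ɛ̃] before /m/; /o/ → [õ] before /ɲ/; /o/ → [õ] before /ŋ/ — each time a vowel is nasalised next to a following nasal.
No change occurs in [ʐɪʂi], [ɢiqe] because the vowel at the boundary is adjacent to an oral consonant, not a nasal (/ɪ/ next to /ʂ/; /i/ next to /q/).
Because the conditioning nasal is to the right of the vowel that changes, the process is regressive (anticipatory).

regressive nasality assimilation (vowel nasalisation)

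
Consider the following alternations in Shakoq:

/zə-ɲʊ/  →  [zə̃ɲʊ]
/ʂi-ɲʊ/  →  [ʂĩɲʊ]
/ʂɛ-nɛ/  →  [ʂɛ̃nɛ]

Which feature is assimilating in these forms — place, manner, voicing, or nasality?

The vowel /ə/ surfaces as nasalised [ə̃] next to the following nasal /ɲ/ — it has acquired the [+nasal] feature of its neighbour.
The other forms show the same pattern: /i/ → [ĩ] before /ɲ/; /ɛ/ → [ɛ̃] before /n/ — each time a vowel is nasalised next to a following nasal.

nasality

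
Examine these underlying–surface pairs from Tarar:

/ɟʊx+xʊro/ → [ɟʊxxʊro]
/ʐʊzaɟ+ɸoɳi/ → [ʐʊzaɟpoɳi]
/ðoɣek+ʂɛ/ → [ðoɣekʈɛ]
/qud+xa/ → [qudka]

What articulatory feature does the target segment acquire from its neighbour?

manner

Comparing underlying and surface forms, /ɸ/ → [p] is the alternation; the neighbouring /ɟ/ is constant.
/ɸ/ is a fricative while /ɟ/ is a stop; the output [p] is a stop, matching the trigger — so the feature that spreads is manner.
The same holds elsewhere in the data: /ʂ/ → [ʈ] after /k/ (fricative → stop, matching a stop); /x/ → [k] after /d/ (fricative → stop, matching a stop) — only manner changes, and always toward the preceding segment.
Nothing changes in [ɟʊxxʊro]: there the adjacent consonants already agree in manner (/x/ and /x/ are both fricatives), so this form is consistent with the same rule.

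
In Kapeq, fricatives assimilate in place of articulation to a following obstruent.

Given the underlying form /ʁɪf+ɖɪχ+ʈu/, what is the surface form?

The rule targets /f/ (voiceless labiodental fricative), which sits before the trigger /ɖ/ (retroflex).
A voiceless retroflex fricative is [ʂ], so the surface segment is [ʂ].
At the second juncture, /χ/ likewise becomes [ʂ] adjacent to /ʈ/.

[ʁɪʂɖɪʂʈu]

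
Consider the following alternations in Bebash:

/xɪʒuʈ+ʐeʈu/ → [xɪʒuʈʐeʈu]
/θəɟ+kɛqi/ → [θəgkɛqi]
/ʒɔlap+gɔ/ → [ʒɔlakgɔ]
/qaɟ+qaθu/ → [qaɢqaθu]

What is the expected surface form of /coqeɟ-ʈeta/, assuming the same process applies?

The data show regressive place assimilation: /ɟ/ → [g] before /k/; /p/ → [k] before /g/; /ɟ/ → [ɢ] before /q/. In each pair only place changes, matching the following consonant, while manner and voice stay constant.
No alternation appears in [xɪʒuʈʐeʈu]: there the adjacent consonants already agree in place (/ʈ/ and /ʐ/ are both retroflex), so this form is consistent with the same rule.
/ɟ/ is a voiced palatal stop. The following trigger /ʈ/ is retroflex, so /ɟ/ must become retroflex as well.
A voiced retroflex stop is [ɖ], so the surface segment is [ɖ].

[coqeɖʈeta]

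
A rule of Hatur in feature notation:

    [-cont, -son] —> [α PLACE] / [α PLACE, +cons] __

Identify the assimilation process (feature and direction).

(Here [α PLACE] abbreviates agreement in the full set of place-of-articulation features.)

progressive place assimilation

The rule copies the place features (abbreviated [PLACE]) from the environment onto the target, so the assimilating feature is place.
Since the environment is written before the underscore, the trigger precedes the target; the direction is progressive.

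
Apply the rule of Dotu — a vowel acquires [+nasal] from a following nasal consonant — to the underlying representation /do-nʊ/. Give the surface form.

[dõnʊ]

/o/ sits next to the nasal /n/ and is therefore nasalised to [õ].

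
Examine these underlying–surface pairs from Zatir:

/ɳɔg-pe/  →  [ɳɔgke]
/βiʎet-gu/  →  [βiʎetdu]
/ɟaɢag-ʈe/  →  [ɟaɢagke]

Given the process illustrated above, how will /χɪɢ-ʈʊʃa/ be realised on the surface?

[χɪɢqʊʃa]

The data show progressive place assimilation: /p/ → [k] after /g/; /g/ → [d] after /t/; /ʈ/ → [k] after /g/. In each pair only place changes, matching the preceding consonant, while manner and voice stay constant.
The rule targets /ʈ/ (voiceless retroflex stop), which sits after the trigger /ɢ/ (uvular).
A voiceless uvular stop is [q], so the surface segment is [q].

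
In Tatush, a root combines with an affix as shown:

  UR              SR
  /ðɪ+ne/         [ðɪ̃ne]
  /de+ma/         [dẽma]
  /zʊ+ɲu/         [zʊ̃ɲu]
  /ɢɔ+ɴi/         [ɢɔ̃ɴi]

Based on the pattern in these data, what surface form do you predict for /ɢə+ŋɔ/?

The data show regressive nasality assimilation (vowel nasalisation): /ɪ/ → [ɪ̃] before /n/; /e/ → [ẽ] before /m/; /ʊ/ → [ʊ̃] before /ɲ/; /ɔ/ → [ɔ̃] before /ɴ/ — a vowel is nasalised by an immediately following nasal consonant.
The vowel /ə/ is adjacent to the following nasal /ŋ/, so it acquires [+nasal] and surfaces as [ə̃].

[ɢə̃ŋɔ]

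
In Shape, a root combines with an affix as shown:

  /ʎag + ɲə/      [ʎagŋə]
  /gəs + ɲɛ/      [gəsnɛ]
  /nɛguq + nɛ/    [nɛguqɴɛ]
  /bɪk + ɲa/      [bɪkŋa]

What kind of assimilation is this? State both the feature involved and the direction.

progressive place assimilation

Underlying /ɲ/ is realised as [ŋ] next to /g/; /g/ itself does not change.
The change palatal → velar matches the place of the preceding /g/, identifying this as place assimilation.
Manner and voice are unchanged, so the assimilation is partial, not total.
The same holds elsewhere in the data: /ɲ/ → [n] after /s/ (palatal → alveolar, matching alveolar); /n/ → [ɴ] after /q/ (alveolar → uvular, matching uvular); /ɲ/ → [ŋ] after /k/ (palatal → velar, matching velar) — only place changes, and always toward the preceding segment.
The trigger is the preceding segment, so the direction is progressive (perseverative).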